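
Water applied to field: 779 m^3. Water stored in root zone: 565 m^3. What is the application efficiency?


Ea = V_root / V_field * 100 = 565 / 779 * 100 = 72.5289%

72.5289 %


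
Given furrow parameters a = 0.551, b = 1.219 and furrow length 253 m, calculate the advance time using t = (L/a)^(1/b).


t = (L/a)^(1/b)
t = (253/0.551)^(1/1.219)
t = 459.165154^(1/1.219)

152.6623 min


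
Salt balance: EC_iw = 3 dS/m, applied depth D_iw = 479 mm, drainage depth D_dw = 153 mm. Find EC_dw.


EC_dw = EC_iw * D_iw / D_dw
EC_dw = 3 * 479 / 153
EC_dw = 1437 / 153

9.3922 dS/m


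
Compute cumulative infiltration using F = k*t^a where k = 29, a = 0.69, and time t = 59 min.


F = k * t^a = 29 * 59^0.69
F = 29 * 16.668169

483.3769 mm


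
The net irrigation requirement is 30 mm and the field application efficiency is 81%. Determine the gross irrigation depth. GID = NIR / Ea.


Ea = 81% = 0.81
GID = NIR / Ea = 30 / 0.81 = 37.0370 mm

37.0370 mm


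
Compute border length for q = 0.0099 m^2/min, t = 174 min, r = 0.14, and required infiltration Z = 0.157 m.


L = q*t/((1+r)*Z)
L = 0.0099*174/((1+0.14)*0.157)
L = 1.7226/0.17898

9.6245 m


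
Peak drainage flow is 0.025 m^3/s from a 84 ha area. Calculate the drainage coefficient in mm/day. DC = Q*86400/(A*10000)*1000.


DC = Q * 86400 / (A * 10000) * 1000
DC = 0.025 * 86400 / (84 * 10000) * 1000
DC = 2160000.0000 / 840000

2.5714 mm/day


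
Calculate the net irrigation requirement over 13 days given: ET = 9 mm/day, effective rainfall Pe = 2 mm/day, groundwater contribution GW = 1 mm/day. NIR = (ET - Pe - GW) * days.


Daily deficit = ET - Pe - GW = 9 - 2 - 1 = 6 mm/day
NIR = 6 * 13 = 78 mm

78.0000 mm


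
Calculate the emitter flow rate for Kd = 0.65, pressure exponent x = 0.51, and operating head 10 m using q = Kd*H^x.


q = Kd * H^x = 0.65 * 10^0.51 = 0.65 * 3.235937

2.1034 L/h


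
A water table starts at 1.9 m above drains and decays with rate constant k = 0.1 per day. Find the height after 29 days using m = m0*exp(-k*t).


m = m0 * exp(-k*t)
m = 1.9 * exp(-0.1 * 29)
m = 1.9 * exp(-2.9000)

0.1045 m


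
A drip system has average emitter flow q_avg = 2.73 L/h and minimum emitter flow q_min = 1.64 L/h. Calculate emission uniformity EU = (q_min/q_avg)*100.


EU = (q_min/q_avg)*100 = (1.64/2.73)*100 = 60.0733%

60.0733 %


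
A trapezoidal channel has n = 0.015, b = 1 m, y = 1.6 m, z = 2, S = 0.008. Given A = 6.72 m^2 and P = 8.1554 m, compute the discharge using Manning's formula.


R = A/P = 6.72/8.1554 = 0.823994
Q = (1/0.015) * 6.72 * 0.823994^(2/3) * 0.008^0.5

35.2186 m^3/s


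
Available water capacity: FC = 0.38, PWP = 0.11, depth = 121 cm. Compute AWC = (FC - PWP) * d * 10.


AWC = (FC - PWP) * d * 10
AWC = (0.38 - 0.11) * 121 * 10
AWC = 0.2700 * 121 * 10

326.7000 mm


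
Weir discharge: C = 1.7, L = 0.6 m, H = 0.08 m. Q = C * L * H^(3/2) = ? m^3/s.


Q = C * L * H^(3/2) = 1.7 * 0.6 * 0.08^1.5 = 1.7 * 0.6 * 0.022627

0.0231 m^3/s


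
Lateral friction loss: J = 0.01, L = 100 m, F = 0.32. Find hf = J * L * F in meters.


hf = J * L * F = 0.01 * 100 * 0.32 = 0.3200 m

0.3200 m


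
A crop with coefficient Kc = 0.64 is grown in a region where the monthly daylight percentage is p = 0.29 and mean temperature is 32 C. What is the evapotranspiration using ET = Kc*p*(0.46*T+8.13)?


ET = Kc * p * (0.46*T + 8.13)
ET = 0.64 * 0.29 * (0.46*32 + 8.13)
ET = 0.64 * 0.29 * 22.8500

4.2410 mm/day


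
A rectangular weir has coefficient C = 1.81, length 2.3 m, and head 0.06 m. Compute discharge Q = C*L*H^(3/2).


Q = C * L * H^(3/2) = 1.81 * 2.3 * 0.06^1.5 = 1.81 * 2.3 * 0.014697

0.0612 m^3/s


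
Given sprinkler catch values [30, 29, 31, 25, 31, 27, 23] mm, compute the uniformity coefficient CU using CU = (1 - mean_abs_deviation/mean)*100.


mean = 28.000000 mm
MAD = 2.571429 mm
CU = (1 - 2.571429/28.000000)*100

90.8163 %


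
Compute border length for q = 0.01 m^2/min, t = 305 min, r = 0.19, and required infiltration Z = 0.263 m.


L = q*t/((1+r)*Z)
L = 0.01*305/((1+0.19)*0.263)
L = 3.05/0.31297

9.7453 m


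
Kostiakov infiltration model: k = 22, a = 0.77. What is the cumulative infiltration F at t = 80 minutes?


F = k * t^a = 22 * 80^0.77
F = 22 * 29.199761

642.3947 mm


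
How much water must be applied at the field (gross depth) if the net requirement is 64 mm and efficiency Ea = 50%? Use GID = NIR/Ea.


Ea = 50% = 0.5
GID = NIR / Ea = 64 / 0.5 = 128.0000 mm

128.0000 mm


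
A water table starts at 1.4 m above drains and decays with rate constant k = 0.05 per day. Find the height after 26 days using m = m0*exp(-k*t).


m = m0 * exp(-k*t)
m = 1.4 * exp(-0.05 * 26)
m = 1.4 * exp(-1.3000)

0.3815 m


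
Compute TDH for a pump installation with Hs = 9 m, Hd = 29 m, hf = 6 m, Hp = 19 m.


TDH = Hs + Hd + hf + Hp = 9 + 29 + 6 + 19 = 63

63 m


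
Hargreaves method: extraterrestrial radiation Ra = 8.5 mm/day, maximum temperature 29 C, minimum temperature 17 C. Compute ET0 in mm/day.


Tmean = (Tmax + Tmin)/2 = (29 + 17)/2 = 23.0
ET0 = 0.0023 * 8.5 * (23.0 + 17.8) * sqrt(29 - 17)
ET0 = 0.0023 * 8.5 * 40.8 * 3.464102

2.7631 mm/day


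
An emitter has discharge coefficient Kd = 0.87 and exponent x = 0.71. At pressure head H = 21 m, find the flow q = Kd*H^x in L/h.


q = Kd * H^x = 0.87 * 21^0.71 = 0.87 * 8.685118

7.5561 L/h


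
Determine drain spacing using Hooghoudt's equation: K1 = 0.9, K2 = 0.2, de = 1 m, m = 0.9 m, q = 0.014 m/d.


S^2 = 8*K2*de*m/q + 4*K1*m^2/q
S^2 = 8*0.2*1*0.9/0.014 + 4*0.9*0.9^2/0.014
S = sqrt(311.1429)

17.6392 m


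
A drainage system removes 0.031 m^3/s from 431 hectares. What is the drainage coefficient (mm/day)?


DC = Q * 86400 / (A * 10000) * 1000
DC = 0.031 * 86400 / (431 * 10000) * 1000
DC = 2678400.0000 / 4310000

0.6214 mm/day


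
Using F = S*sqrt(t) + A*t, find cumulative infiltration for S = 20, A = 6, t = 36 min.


F = S*sqrt(t) + A*t
F = 20*sqrt(36) + 6*36
F = 20*6.000000 + 216

336.0000 mm


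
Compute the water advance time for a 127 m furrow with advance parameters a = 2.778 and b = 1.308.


t = (L/a)^(1/b)
t = (127/2.778)^(1/1.308)
t = 45.716343^(1/1.308)

18.5852 min


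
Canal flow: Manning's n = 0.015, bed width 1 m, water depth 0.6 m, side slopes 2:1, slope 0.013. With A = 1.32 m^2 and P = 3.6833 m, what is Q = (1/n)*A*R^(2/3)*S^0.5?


R = A/P = 1.32/3.6833 = 0.358374
Q = (1/0.015) * 1.32 * 0.358374^(2/3) * 0.013^0.5

5.0623 m^3/s


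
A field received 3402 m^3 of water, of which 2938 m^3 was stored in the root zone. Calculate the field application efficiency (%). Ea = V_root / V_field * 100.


Ea = V_root / V_field * 100 = 2938 / 3402 * 100 = 86.3610%

86.3610 %


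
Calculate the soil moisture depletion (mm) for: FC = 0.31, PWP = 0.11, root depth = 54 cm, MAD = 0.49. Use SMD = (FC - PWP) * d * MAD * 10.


SMD = (FC - PWP) * d * MAD * 10
SMD = (0.31 - 0.11) * 54 * 0.49 * 10
SMD = 0.2000 * 54 * 0.49 * 10

52.9200 mm


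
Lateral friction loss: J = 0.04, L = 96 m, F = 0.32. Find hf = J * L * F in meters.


hf = J * L * F = 0.04 * 96 * 0.32 = 1.2288 m

1.2288 m


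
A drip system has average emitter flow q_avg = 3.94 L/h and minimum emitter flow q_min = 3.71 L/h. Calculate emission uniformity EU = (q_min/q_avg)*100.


EU = (q_min/q_avg)*100 = (3.71/3.94)*100 = 94.1624%

94.1624 %


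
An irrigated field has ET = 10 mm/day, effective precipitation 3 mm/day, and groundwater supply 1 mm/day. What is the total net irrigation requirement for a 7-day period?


Daily deficit = ET - Pe - GW = 10 - 3 - 1 = 6 mm/day
NIR = 6 * 7 = 42 mm

42.0000 mm


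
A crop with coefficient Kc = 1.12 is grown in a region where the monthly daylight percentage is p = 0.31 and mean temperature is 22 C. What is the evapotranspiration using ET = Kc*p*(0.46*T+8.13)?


ET = Kc * p * (0.46*T + 8.13)
ET = 1.12 * 0.31 * (0.46*22 + 8.13)
ET = 1.12 * 0.31 * 18.2500

6.3364 mm/day


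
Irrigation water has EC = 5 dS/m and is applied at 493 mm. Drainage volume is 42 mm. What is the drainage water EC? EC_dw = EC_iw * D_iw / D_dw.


EC_dw = EC_iw * D_iw / D_dw
EC_dw = 5 * 493 / 42
EC_dw = 2465 / 42

58.6905 dS/m


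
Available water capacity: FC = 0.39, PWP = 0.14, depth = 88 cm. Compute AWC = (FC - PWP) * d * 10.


AWC = (FC - PWP) * d * 10
AWC = (0.39 - 0.14) * 88 * 10
AWC = 0.2500 * 88 * 10

220.0000 mm


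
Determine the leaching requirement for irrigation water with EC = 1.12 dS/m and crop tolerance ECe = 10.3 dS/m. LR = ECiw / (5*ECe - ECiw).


LR = ECiw / (5*ECe - ECiw)
LR = 1.12 / (5*10.3 - 1.12)
LR = 1.12 / 50.3800

0.0222


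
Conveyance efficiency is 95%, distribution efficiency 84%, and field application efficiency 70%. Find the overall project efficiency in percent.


Ec = 0.95, Eb = 0.84, Ea = 0.7
E = 0.95 * 0.84 * 0.7 * 100 = 55.8600%

55.8600 %


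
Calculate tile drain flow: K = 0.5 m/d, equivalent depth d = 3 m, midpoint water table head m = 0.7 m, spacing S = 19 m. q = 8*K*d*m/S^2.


q = 8*K*d*m/S^2
q = 8*0.5*3*0.7/19^2
q = 8.4000 / 361

0.0233 m/d


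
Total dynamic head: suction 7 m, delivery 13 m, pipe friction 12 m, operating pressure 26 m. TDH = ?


TDH = Hs + Hd + hf + Hp = 7 + 13 + 12 + 26 = 58

58 m


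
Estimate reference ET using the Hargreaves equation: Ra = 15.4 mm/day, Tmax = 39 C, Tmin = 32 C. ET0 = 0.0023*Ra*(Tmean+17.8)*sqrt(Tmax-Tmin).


Tmean = (Tmax + Tmin)/2 = (39 + 32)/2 = 35.5
ET0 = 0.0023 * 15.4 * (35.5 + 17.8) * sqrt(39 - 32)
ET0 = 0.0023 * 15.4 * 53.3 * 2.645751

4.9949 mm/day


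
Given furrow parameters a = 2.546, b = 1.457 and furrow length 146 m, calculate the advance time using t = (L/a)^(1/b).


t = (L/a)^(1/b)
t = (146/2.546)^(1/1.457)
t = 57.344855^(1/1.457)

16.1038 min


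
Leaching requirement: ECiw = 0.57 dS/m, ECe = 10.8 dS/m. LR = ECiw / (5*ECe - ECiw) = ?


LR = ECiw / (5*ECe - ECiw)
LR = 0.57 / (5*10.8 - 0.57)
LR = 0.57 / 53.4300

0.0107


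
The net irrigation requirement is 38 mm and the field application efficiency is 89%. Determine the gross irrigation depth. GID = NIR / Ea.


Ea = 89% = 0.89
GID = NIR / Ea = 38 / 0.89 = 42.6966 mm

42.6966 mm


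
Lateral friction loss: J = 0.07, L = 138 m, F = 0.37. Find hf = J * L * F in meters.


hf = J * L * F = 0.07 * 138 * 0.37 = 3.5742 m

3.5742 m


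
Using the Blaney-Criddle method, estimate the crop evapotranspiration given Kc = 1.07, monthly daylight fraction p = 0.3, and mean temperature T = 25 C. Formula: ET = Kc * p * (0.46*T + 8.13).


ET = Kc * p * (0.46*T + 8.13)
ET = 1.07 * 0.3 * (0.46*25 + 8.13)
ET = 1.07 * 0.3 * 19.6300

6.3012 mm/day


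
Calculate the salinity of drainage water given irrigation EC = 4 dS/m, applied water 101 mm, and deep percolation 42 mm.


EC_dw = EC_iw * D_iw / D_dw
EC_dw = 4 * 101 / 42
EC_dw = 404 / 42

9.6190 dS/m


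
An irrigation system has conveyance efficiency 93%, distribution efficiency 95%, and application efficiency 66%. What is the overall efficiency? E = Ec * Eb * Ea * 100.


Ec = 0.93, Eb = 0.95, Ea = 0.66
E = 0.93 * 0.95 * 0.66 * 100 = 58.3110%

58.3110 %


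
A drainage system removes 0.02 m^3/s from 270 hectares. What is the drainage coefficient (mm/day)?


DC = Q * 86400 / (A * 10000) * 1000
DC = 0.02 * 86400 / (270 * 10000) * 1000
DC = 1728000.0000 / 2700000

0.6400 mm/day


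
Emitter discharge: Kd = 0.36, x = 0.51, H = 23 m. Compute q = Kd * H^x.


q = Kd * H^x = 0.36 * 23^0.51 = 0.36 * 4.948587

1.7815 L/h


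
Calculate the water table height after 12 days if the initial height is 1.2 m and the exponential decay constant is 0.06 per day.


m = m0 * exp(-k*t)
m = 1.2 * exp(-0.06 * 12)
m = 1.2 * exp(-0.7200)

0.5841 m


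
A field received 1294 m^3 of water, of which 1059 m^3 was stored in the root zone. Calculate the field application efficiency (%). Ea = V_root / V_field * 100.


Ea = V_root / V_field * 100 = 1059 / 1294 * 100 = 81.8393%

81.8393 %


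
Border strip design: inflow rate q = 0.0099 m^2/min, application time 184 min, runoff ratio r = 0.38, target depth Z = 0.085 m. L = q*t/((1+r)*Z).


L = q*t/((1+r)*Z)
L = 0.0099*184/((1+0.38)*0.085)
L = 1.8216/0.1173

15.5294 m


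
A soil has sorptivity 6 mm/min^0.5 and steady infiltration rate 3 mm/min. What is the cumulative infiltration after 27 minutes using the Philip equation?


F = S*sqrt(t) + A*t
F = 6*sqrt(27) + 3*27
F = 6*5.196152 + 81

112.1769 mm


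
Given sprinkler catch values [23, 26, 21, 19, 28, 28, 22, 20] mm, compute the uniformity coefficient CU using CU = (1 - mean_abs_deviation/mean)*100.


mean = 23.375000 mm
MAD = 2.968750 mm
CU = (1 - 2.968750/23.375000)*100

87.2995 %


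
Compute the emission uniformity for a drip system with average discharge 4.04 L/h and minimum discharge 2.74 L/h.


EU = (q_min/q_avg)*100 = (2.74/4.04)*100 = 67.8218%

67.8218 %


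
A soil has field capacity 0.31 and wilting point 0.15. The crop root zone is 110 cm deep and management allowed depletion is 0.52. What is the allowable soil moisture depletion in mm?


SMD = (FC - PWP) * d * MAD * 10
SMD = (0.31 - 0.15) * 110 * 0.52 * 10
SMD = 0.1600 * 110 * 0.52 * 10

91.5200 mm


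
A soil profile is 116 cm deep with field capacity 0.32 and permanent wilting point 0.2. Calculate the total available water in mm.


AWC = (FC - PWP) * d * 10
AWC = (0.32 - 0.2) * 116 * 10
AWC = 0.1200 * 116 * 10

139.2000 mm


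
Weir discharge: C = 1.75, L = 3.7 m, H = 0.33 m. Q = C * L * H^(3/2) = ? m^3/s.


Q = C * L * H^(3/2) = 1.75 * 3.7 * 0.33^1.5 = 1.75 * 3.7 * 0.189571

1.2275 m^3/s


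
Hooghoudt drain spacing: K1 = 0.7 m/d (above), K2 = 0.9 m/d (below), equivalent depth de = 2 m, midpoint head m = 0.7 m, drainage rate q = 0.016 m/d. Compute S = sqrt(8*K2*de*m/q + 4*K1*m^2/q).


S^2 = 8*K2*de*m/q + 4*K1*m^2/q
S^2 = 8*0.9*2*0.7/0.016 + 4*0.7*0.7^2/0.016
S = sqrt(715.7500)

26.7535 m


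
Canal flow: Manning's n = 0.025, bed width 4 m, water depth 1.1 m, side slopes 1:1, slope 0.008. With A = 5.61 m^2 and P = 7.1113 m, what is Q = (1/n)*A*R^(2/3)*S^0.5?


R = A/P = 5.61/7.1113 = 0.788885
Q = (1/0.025) * 5.61 * 0.788885^(2/3) * 0.008^0.5

17.1360 m^3/s


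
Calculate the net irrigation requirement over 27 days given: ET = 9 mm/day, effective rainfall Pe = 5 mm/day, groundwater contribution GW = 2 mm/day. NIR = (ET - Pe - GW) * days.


Daily deficit = ET - Pe - GW = 9 - 5 - 2 = 2 mm/day
NIR = 2 * 27 = 54 mm

54.0000 mm


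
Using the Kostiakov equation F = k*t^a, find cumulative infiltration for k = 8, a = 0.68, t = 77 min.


F = k * t^a = 8 * 77^0.68
F = 8 * 19.178458

153.4277 mm


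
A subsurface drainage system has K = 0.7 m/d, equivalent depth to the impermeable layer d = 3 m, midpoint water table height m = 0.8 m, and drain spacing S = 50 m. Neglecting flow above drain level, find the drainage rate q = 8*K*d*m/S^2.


q = 8*K*d*m/S^2
q = 8*0.7*3*0.8/50^2
q = 13.4400 / 2500

0.0054 m/d


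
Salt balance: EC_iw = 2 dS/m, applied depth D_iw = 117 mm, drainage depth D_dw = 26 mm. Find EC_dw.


EC_dw = EC_iw * D_iw / D_dw
EC_dw = 2 * 117 / 26
EC_dw = 234 / 26

9.0000 dS/m


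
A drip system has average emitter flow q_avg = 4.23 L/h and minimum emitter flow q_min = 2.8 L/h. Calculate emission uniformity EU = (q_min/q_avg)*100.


EU = (q_min/q_avg)*100 = (2.8/4.23)*100 = 66.1939%

66.1939 %


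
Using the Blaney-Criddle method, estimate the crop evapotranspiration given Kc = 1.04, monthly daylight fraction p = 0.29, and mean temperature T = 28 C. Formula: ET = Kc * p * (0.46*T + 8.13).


ET = Kc * p * (0.46*T + 8.13)
ET = 1.04 * 0.29 * (0.46*28 + 8.13)
ET = 1.04 * 0.29 * 21.0100

6.3366 mm/day


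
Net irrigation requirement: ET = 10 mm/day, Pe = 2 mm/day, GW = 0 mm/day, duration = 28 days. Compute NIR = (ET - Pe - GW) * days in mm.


Daily deficit = ET - Pe - GW = 10 - 2 - 0 = 8 mm/day
NIR = 8 * 28 = 224 mm

224.0000 mm


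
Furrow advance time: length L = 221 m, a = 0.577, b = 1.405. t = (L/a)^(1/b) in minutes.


t = (L/a)^(1/b)
t = (221/0.577)^(1/1.405)
t = 383.015598^(1/1.405)

68.9586 min


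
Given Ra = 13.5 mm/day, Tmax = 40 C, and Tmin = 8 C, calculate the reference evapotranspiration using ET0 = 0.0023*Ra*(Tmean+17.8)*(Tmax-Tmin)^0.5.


Tmean = (Tmax + Tmin)/2 = (40 + 8)/2 = 24.0
ET0 = 0.0023 * 13.5 * (24.0 + 17.8) * sqrt(40 - 8)
ET0 = 0.0023 * 13.5 * 41.8 * 5.656854

7.3420 mm/day


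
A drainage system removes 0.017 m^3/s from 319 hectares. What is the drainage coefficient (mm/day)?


DC = Q * 86400 / (A * 10000) * 1000
DC = 0.017 * 86400 / (319 * 10000) * 1000
DC = 1468800.0000 / 3190000

0.4604 mm/day


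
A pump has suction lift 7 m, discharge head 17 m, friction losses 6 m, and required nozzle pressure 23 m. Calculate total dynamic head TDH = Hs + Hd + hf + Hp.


TDH = Hs + Hd + hf + Hp = 7 + 17 + 6 + 23 = 53

53 m


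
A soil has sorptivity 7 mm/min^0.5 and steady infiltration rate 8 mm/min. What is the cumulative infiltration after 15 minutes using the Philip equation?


F = S*sqrt(t) + A*t
F = 7*sqrt(15) + 8*15
F = 7*3.872983 + 120

147.1109 mm


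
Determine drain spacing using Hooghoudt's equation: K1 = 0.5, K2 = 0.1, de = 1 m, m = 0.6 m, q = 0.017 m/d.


S^2 = 8*K2*de*m/q + 4*K1*m^2/q
S^2 = 8*0.1*1*0.6/0.017 + 4*0.5*0.6^2/0.017
S = sqrt(70.5882)

8.4017 m


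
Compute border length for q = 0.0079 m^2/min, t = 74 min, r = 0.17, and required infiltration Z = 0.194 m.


L = q*t/((1+r)*Z)
L = 0.0079*74/((1+0.17)*0.194)
L = 0.5846/0.22698

2.5756 m


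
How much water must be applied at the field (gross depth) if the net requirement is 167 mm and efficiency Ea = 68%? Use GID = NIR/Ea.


Ea = 68% = 0.68
GID = NIR / Ea = 167 / 0.68 = 245.5882 mm

245.5882 mm


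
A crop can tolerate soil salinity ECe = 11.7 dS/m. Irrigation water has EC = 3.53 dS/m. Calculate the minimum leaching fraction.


LR = ECiw / (5*ECe - ECiw)
LR = 3.53 / (5*11.7 - 3.53)
LR = 3.53 / 54.9700

0.0642


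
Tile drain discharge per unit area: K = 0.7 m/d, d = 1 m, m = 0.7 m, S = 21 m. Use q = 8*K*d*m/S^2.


q = 8*K*d*m/S^2
q = 8*0.7*1*0.7/21^2
q = 3.9200 / 441

0.0089 m/d


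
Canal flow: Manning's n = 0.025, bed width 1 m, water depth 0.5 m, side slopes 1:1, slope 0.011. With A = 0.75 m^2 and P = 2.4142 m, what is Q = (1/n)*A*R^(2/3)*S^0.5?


R = A/P = 0.75/2.4142 = 0.310662
Q = (1/0.025) * 0.75 * 0.310662^(2/3) * 0.011^0.5

1.4433 m^3/s


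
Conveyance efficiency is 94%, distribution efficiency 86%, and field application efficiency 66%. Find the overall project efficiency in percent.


Ec = 0.94, Eb = 0.86, Ea = 0.66
E = 0.94 * 0.86 * 0.66 * 100 = 53.3544%

53.3544 %


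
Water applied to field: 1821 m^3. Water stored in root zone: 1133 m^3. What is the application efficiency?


Ea = V_root / V_field * 100 = 1133 / 1821 * 100 = 62.2186%

62.2186 %


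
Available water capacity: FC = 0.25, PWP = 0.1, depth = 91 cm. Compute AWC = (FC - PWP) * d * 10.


AWC = (FC - PWP) * d * 10
AWC = (0.25 - 0.1) * 91 * 10
AWC = 0.1500 * 91 * 10

136.5000 mm


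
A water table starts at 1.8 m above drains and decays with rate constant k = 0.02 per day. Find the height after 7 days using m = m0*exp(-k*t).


m = m0 * exp(-k*t)
m = 1.8 * exp(-0.02 * 7)
m = 1.8 * exp(-0.1400)

1.5648 m


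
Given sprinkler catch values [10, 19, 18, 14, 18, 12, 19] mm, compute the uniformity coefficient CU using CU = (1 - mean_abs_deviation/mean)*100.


mean = 15.714286 mm
MAD = 3.183673 mm
CU = (1 - 3.183673/15.714286)*100

79.7403 %


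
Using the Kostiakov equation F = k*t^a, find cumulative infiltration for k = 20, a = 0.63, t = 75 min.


F = k * t^a = 20 * 75^0.63
F = 20 * 15.180588

303.6118 mm


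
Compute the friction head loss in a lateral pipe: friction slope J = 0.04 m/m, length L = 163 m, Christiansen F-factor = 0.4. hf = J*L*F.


hf = J * L * F = 0.04 * 163 * 0.4 = 2.6080 m

2.6080 m


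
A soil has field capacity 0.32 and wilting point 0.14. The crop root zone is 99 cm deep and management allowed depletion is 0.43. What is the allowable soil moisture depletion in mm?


SMD = (FC - PWP) * d * MAD * 10
SMD = (0.32 - 0.14) * 99 * 0.43 * 10
SMD = 0.1800 * 99 * 0.43 * 10

76.6260 mm


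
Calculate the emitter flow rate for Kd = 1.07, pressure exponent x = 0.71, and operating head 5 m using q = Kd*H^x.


q = Kd * H^x = 1.07 * 5^0.71 = 1.07 * 3.135225

3.3547 L/h


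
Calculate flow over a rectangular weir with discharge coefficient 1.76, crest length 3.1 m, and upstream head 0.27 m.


Q = C * L * H^(3/2) = 1.76 * 3.1 * 0.27^1.5 = 1.76 * 3.1 * 0.140296

0.7655 m^3/s


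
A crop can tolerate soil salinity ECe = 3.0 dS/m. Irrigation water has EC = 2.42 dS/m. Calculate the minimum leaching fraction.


LR = ECiw / (5*ECe - ECiw)
LR = 2.42 / (5*3.0 - 2.42)
LR = 2.42 / 12.5800

0.1924


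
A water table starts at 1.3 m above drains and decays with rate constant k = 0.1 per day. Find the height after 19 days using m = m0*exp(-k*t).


m = m0 * exp(-k*t)
m = 1.3 * exp(-0.1 * 19)
m = 1.3 * exp(-1.9000)

0.1944 m


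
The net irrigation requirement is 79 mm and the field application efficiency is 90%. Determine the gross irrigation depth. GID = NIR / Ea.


Ea = 90% = 0.9
GID = NIR / Ea = 79 / 0.9 = 87.7778 mm

87.7778 mm


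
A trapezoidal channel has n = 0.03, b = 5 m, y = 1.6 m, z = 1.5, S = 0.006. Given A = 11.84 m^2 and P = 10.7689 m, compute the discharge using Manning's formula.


R = A/P = 11.84/10.7689 = 1.099462
Q = (1/0.03) * 11.84 * 1.099462^(2/3) * 0.006^0.5

32.5656 m^3/s


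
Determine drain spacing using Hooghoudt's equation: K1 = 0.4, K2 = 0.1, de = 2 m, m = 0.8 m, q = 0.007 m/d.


S^2 = 8*K2*de*m/q + 4*K1*m^2/q
S^2 = 8*0.1*2*0.8/0.007 + 4*0.4*0.8^2/0.007
S = sqrt(329.1429)

18.1423 m


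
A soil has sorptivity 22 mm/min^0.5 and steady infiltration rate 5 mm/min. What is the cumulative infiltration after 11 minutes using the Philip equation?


F = S*sqrt(t) + A*t
F = 22*sqrt(11) + 5*11
F = 22*3.316625 + 55

127.9657 mm


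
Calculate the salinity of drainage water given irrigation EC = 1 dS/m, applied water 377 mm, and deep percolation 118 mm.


EC_dw = EC_iw * D_iw / D_dw
EC_dw = 1 * 377 / 118
EC_dw = 377 / 118

3.1949 dS/m


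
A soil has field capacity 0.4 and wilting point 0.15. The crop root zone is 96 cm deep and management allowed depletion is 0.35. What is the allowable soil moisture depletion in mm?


SMD = (FC - PWP) * d * MAD * 10
SMD = (0.4 - 0.15) * 96 * 0.35 * 10
SMD = 0.2500 * 96 * 0.35 * 10

84.0000 mm


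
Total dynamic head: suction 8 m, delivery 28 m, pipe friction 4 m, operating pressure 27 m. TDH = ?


TDH = Hs + Hd + hf + Hp = 8 + 28 + 4 + 27 = 67

67 m


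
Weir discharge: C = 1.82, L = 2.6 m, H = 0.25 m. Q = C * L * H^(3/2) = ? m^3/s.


Q = C * L * H^(3/2) = 1.82 * 2.6 * 0.25^1.5 = 1.82 * 2.6 * 0.125000

0.5915 m^3/s


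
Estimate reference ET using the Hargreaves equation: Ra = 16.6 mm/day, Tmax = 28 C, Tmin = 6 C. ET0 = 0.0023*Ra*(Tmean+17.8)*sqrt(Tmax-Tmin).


Tmean = (Tmax + Tmin)/2 = (28 + 6)/2 = 17.0
ET0 = 0.0023 * 16.6 * (17.0 + 17.8) * sqrt(28 - 6)
ET0 = 0.0023 * 16.6 * 34.8 * 4.690416

6.2320 mm/day


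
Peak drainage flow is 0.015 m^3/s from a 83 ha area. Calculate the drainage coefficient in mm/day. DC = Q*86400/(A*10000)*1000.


DC = Q * 86400 / (A * 10000) * 1000
DC = 0.015 * 86400 / (83 * 10000) * 1000
DC = 1296000.0000 / 830000

1.5614 mm/day


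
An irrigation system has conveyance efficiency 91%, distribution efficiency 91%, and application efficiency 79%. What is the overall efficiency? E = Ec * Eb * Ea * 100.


Ec = 0.91, Eb = 0.91, Ea = 0.79
E = 0.91 * 0.91 * 0.79 * 100 = 65.4199%

65.4199 %


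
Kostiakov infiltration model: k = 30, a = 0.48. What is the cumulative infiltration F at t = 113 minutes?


F = k * t^a = 30 * 113^0.48
F = 30 * 9.671140

290.1342 mm


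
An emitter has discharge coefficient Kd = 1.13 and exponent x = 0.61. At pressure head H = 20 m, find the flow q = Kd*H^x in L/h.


q = Kd * H^x = 1.13 * 20^0.61 = 1.13 * 6.217679

7.0260 L/h


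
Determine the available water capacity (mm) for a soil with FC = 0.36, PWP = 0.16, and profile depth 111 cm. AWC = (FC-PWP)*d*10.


AWC = (FC - PWP) * d * 10
AWC = (0.36 - 0.16) * 111 * 10
AWC = 0.2000 * 111 * 10

222.0000 mm


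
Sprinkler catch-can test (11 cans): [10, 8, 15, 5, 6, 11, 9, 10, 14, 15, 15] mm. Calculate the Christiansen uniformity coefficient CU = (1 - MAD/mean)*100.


mean = 10.727273 mm
MAD = 2.975207 mm
CU = (1 - 2.975207/10.727273)*100

72.2650 %


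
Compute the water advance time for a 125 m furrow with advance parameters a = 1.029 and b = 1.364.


t = (L/a)^(1/b)
t = (125/1.029)^(1/1.364)
t = 121.477162^(1/1.364)

33.7460 min


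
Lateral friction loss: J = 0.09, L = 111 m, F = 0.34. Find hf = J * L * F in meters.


hf = J * L * F = 0.09 * 111 * 0.34 = 3.3966 m

3.3966 m


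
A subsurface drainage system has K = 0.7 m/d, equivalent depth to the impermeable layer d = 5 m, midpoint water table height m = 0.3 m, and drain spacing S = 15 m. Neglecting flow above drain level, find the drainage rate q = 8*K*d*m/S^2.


q = 8*K*d*m/S^2
q = 8*0.7*5*0.3/15^2
q = 8.4000 / 225

0.0373 m/d


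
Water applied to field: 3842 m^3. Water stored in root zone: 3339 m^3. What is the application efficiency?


Ea = V_root / V_field * 100 = 3339 / 3842 * 100 = 86.9079%

86.9079 %


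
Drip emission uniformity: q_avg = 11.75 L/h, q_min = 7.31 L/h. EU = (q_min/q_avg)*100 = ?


EU = (q_min/q_avg)*100 = (7.31/11.75)*100 = 62.2128%

62.2128 %


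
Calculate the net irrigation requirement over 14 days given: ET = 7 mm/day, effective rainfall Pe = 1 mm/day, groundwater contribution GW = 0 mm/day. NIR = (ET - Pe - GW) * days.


Daily deficit = ET - Pe - GW = 7 - 1 - 0 = 6 mm/day
NIR = 6 * 14 = 84 mm

84.0000 mm


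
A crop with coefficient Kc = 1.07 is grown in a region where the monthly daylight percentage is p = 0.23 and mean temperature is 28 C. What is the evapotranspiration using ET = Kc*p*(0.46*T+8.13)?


ET = Kc * p * (0.46*T + 8.13)
ET = 1.07 * 0.23 * (0.46*28 + 8.13)
ET = 1.07 * 0.23 * 21.0100

5.1706 mm/day


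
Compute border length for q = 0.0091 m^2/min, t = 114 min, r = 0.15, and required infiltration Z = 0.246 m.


L = q*t/((1+r)*Z)
L = 0.0091*114/((1+0.15)*0.246)
L = 1.0374/0.2829

3.6670 m


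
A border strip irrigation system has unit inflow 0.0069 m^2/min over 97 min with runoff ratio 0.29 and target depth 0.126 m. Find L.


L = q*t/((1+r)*Z)
L = 0.0069*97/((1+0.29)*0.126)
L = 0.6693/0.16254

4.1178 m


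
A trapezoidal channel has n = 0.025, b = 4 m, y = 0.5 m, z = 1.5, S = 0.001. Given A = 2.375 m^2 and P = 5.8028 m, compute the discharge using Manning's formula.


R = A/P = 2.375/5.8028 = 0.409285
Q = (1/0.025) * 2.375 * 0.409285^(2/3) * 0.001^0.5

1.6561 m^3/s


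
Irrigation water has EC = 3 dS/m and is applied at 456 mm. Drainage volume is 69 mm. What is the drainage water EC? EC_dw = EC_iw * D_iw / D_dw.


EC_dw = EC_iw * D_iw / D_dw
EC_dw = 3 * 456 / 69
EC_dw = 1368 / 69

19.8261 dS/m


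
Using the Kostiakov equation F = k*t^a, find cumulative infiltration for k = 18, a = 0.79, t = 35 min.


F = k * t^a = 18 * 35^0.79
F = 18 * 16.588754

298.5976 mm


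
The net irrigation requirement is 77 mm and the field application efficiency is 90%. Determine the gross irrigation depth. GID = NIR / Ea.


Ea = 90% = 0.9
GID = NIR / Ea = 77 / 0.9 = 85.5556 mm

85.5556 mm


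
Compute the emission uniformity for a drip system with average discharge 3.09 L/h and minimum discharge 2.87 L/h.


EU = (q_min/q_avg)*100 = (2.87/3.09)*100 = 92.8803%

92.8803 %


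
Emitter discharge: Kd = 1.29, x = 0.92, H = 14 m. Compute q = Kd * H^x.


q = Kd * H^x = 1.29 * 14^0.92 = 1.29 * 11.335425

14.6227 L/h


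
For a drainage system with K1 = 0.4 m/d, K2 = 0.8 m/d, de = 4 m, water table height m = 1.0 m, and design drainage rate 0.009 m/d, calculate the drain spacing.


S^2 = 8*K2*de*m/q + 4*K1*m^2/q
S^2 = 8*0.8*4*1.0/0.009 + 4*0.4*1.0^2/0.009
S = sqrt(3022.2222)

54.9747 m


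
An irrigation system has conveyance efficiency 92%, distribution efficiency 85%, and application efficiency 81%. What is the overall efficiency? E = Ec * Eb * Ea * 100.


Ec = 0.92, Eb = 0.85, Ea = 0.81
E = 0.92 * 0.85 * 0.81 * 100 = 63.3420%

63.3420 %


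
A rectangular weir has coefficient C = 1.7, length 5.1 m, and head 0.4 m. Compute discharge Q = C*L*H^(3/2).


Q = C * L * H^(3/2) = 1.7 * 5.1 * 0.4^1.5 = 1.7 * 5.1 * 0.252982

2.1934 m^3/s


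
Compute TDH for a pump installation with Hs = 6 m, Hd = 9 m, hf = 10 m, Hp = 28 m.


TDH = Hs + Hd + hf + Hp = 6 + 9 + 10 + 28 = 53

53 m


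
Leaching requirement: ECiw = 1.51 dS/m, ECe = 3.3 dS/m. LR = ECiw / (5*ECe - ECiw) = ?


LR = ECiw / (5*ECe - ECiw)
LR = 1.51 / (5*3.3 - 1.51)
LR = 1.51 / 14.9900

0.1007


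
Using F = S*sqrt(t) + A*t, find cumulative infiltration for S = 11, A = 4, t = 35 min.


F = S*sqrt(t) + A*t
F = 11*sqrt(35) + 4*35
F = 11*5.916080 + 140

205.0769 mm


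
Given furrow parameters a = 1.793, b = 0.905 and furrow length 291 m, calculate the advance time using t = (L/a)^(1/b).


t = (L/a)^(1/b)
t = (291/1.793)^(1/0.905)
t = 162.297825^(1/0.905)

276.9073 min


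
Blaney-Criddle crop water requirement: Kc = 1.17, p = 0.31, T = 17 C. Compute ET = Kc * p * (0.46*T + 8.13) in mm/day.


ET = Kc * p * (0.46*T + 8.13)
ET = 1.17 * 0.31 * (0.46*17 + 8.13)
ET = 1.17 * 0.31 * 15.9500

5.7851 mm/day


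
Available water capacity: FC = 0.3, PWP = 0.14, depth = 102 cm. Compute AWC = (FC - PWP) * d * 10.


AWC = (FC - PWP) * d * 10
AWC = (0.3 - 0.14) * 102 * 10
AWC = 0.1600 * 102 * 10

163.2000 mm


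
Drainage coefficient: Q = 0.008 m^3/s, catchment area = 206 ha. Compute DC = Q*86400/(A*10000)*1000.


DC = Q * 86400 / (A * 10000) * 1000
DC = 0.008 * 86400 / (206 * 10000) * 1000
DC = 691200.0000 / 2060000

0.3355 mm/day


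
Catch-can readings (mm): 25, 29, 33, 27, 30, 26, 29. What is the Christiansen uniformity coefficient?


mean = 28.428571 mm
MAD = 2.081633 mm
CU = (1 - 2.081633/28.428571)*100

92.6777 %


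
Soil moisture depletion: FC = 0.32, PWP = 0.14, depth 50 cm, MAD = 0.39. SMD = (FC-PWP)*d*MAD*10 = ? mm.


SMD = (FC - PWP) * d * MAD * 10
SMD = (0.32 - 0.14) * 50 * 0.39 * 10
SMD = 0.1800 * 50 * 0.39 * 10

35.1000 mm


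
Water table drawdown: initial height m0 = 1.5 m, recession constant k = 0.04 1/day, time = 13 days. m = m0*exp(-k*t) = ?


m = m0 * exp(-k*t)
m = 1.5 * exp(-0.04 * 13)
m = 1.5 * exp(-0.5200)

0.8918 m


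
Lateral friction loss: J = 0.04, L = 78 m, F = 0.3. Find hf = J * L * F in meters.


hf = J * L * F = 0.04 * 78 * 0.3 = 0.9360 m

0.9360 m


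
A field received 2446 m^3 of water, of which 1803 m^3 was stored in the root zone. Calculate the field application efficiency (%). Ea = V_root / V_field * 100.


Ea = V_root / V_field * 100 = 1803 / 2446 * 100 = 73.7122%

73.7122 %


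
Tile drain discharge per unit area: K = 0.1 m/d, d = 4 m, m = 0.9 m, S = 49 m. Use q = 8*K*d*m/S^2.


q = 8*K*d*m/S^2
q = 8*0.1*4*0.9/49^2
q = 2.8800 / 2401

0.0012 m/d


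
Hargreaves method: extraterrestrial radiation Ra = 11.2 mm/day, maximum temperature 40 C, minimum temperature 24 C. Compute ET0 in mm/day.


Tmean = (Tmax + Tmin)/2 = (40 + 24)/2 = 32.0
ET0 = 0.0023 * 11.2 * (32.0 + 17.8) * sqrt(40 - 24)
ET0 = 0.0023 * 11.2 * 49.8 * 4.000000

5.1314 mm/day


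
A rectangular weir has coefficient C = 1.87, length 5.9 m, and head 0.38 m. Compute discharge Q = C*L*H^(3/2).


Q = C * L * H^(3/2) = 1.87 * 5.9 * 0.38^1.5 = 1.87 * 5.9 * 0.234248

2.5845 m^3/s


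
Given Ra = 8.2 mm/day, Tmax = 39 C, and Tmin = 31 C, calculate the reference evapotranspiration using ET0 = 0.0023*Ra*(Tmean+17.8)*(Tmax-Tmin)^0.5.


Tmean = (Tmax + Tmin)/2 = (39 + 31)/2 = 35.0
ET0 = 0.0023 * 8.2 * (35.0 + 17.8) * sqrt(39 - 31)
ET0 = 0.0023 * 8.2 * 52.8 * 2.828427

2.8166 mm/day


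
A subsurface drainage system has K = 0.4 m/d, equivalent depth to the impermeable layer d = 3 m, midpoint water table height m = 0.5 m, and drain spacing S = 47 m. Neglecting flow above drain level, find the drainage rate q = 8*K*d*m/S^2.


q = 8*K*d*m/S^2
q = 8*0.4*3*0.5/47^2
q = 4.8000 / 2209

0.0022 m/d


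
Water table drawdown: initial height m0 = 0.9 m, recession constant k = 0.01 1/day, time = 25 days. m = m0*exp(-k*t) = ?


m = m0 * exp(-k*t)
m = 0.9 * exp(-0.01 * 25)
m = 0.9 * exp(-0.2500)

0.7009 m


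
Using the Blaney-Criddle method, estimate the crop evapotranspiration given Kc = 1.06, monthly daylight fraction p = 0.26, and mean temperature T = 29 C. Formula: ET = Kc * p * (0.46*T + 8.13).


ET = Kc * p * (0.46*T + 8.13)
ET = 1.06 * 0.26 * (0.46*29 + 8.13)
ET = 1.06 * 0.26 * 21.4700

5.9171 mm/day


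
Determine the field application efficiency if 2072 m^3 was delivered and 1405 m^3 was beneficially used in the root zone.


Ea = V_root / V_field * 100 = 1405 / 2072 * 100 = 67.8089%

67.8089 %


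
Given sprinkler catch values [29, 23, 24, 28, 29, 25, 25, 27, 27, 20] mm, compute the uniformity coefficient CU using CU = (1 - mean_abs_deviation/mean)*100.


mean = 25.700000 mm
MAD = 2.300000 mm
CU = (1 - 2.300000/25.700000)*100

91.0506 %


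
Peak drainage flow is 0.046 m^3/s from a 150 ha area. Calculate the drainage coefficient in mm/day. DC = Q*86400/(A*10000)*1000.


DC = Q * 86400 / (A * 10000) * 1000
DC = 0.046 * 86400 / (150 * 10000) * 1000
DC = 3974400.0000 / 1500000

2.6496 mm/day


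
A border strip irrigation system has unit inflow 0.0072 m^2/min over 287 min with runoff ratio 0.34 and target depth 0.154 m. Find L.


L = q*t/((1+r)*Z)
L = 0.0072*287/((1+0.34)*0.154)
L = 2.0664/0.20636

10.0136 m


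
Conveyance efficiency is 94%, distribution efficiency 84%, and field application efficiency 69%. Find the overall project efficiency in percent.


Ec = 0.94, Eb = 0.84, Ea = 0.69
E = 0.94 * 0.84 * 0.69 * 100 = 54.4824%

54.4824 %


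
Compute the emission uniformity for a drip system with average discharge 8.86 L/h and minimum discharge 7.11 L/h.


EU = (q_min/q_avg)*100 = (7.11/8.86)*100 = 80.2483%

80.2483 %


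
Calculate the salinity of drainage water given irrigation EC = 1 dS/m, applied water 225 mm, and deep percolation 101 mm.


EC_dw = EC_iw * D_iw / D_dw
EC_dw = 1 * 225 / 101
EC_dw = 225 / 101

2.2277 dS/m


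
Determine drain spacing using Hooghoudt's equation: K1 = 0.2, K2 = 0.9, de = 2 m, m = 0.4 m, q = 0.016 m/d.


S^2 = 8*K2*de*m/q + 4*K1*m^2/q
S^2 = 8*0.9*2*0.4/0.016 + 4*0.2*0.4^2/0.016
S = sqrt(368.0000)

19.1833 m


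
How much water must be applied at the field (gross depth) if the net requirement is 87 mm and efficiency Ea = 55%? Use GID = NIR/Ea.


Ea = 55% = 0.55
GID = NIR / Ea = 87 / 0.55 = 158.1818 mm

158.1818 mm


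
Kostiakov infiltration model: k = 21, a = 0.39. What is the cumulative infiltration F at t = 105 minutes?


F = k * t^a = 21 * 105^0.39
F = 21 * 6.141350

128.9684 mm


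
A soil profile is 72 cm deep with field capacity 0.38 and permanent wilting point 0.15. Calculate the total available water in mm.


AWC = (FC - PWP) * d * 10
AWC = (0.38 - 0.15) * 72 * 10
AWC = 0.2300 * 72 * 10

165.6000 mm


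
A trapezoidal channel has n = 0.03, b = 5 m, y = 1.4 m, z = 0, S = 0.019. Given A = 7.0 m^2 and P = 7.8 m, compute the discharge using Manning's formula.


R = A/P = 7.0/7.8 = 0.897436
Q = (1/0.03) * 7.0 * 0.897436^(2/3) * 0.019^0.5

29.9242 m^3/s


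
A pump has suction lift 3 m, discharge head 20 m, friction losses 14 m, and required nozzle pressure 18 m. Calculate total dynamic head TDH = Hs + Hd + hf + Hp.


TDH = Hs + Hd + hf + Hp = 3 + 20 + 14 + 18 = 55

55 m


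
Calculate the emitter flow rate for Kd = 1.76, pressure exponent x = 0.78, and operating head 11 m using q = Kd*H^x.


q = Kd * H^x = 1.76 * 11^0.78 = 1.76 * 6.490622

11.4235 L/h


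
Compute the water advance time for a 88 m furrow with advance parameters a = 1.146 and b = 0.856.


t = (L/a)^(1/b)
t = (88/1.146)^(1/0.856)
t = 76.788831^(1/0.856)

159.3863 min


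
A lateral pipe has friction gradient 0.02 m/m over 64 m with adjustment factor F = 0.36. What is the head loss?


hf = J * L * F = 0.02 * 64 * 0.36 = 0.4608 m

0.4608 m


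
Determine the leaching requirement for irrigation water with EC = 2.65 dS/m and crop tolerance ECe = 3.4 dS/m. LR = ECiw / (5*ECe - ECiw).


LR = ECiw / (5*ECe - ECiw)
LR = 2.65 / (5*3.4 - 2.65)
LR = 2.65 / 14.3500

0.1847


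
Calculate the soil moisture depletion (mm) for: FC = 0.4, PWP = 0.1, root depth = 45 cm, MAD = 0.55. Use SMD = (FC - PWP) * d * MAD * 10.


SMD = (FC - PWP) * d * MAD * 10
SMD = (0.4 - 0.1) * 45 * 0.55 * 10
SMD = 0.3000 * 45 * 0.55 * 10

74.2500 mm


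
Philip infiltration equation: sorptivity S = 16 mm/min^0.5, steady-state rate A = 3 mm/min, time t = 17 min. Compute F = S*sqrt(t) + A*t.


F = S*sqrt(t) + A*t
F = 16*sqrt(17) + 3*17
F = 16*4.123106 + 51

116.9697 mm


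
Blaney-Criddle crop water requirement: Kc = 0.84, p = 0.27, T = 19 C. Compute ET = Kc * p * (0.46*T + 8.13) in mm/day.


ET = Kc * p * (0.46*T + 8.13)
ET = 0.84 * 0.27 * (0.46*19 + 8.13)
ET = 0.84 * 0.27 * 16.8700

3.8261 mm/day


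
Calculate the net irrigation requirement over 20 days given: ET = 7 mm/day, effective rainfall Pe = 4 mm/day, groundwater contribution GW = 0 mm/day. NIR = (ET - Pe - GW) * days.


Daily deficit = ET - Pe - GW = 7 - 4 - 0 = 3 mm/day
NIR = 3 * 20 = 60 mm

60.0000 mm


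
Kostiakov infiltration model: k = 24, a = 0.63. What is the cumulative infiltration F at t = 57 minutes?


F = k * t^a = 24 * 57^0.63
F = 24 * 12.770302

306.4872 mm


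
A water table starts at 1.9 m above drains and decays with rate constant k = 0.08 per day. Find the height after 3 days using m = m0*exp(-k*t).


m = m0 * exp(-k*t)
m = 1.9 * exp(-0.08 * 3)
m = 1.9 * exp(-0.2400)

1.4946 m


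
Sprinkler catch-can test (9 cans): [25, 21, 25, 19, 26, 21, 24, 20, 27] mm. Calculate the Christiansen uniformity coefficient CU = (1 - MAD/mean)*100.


mean = 23.111111 mm
MAD = 2.543210 mm
CU = (1 - 2.543210/23.111111)*100

88.9957 %


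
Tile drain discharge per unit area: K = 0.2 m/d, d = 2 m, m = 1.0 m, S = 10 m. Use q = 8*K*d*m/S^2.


q = 8*K*d*m/S^2
q = 8*0.2*2*1.0/10^2
q = 3.2000 / 100

0.0320 m/d


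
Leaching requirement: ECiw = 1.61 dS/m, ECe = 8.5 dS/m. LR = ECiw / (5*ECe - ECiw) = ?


LR = ECiw / (5*ECe - ECiw)
LR = 1.61 / (5*8.5 - 1.61)
LR = 1.61 / 40.8900

0.0394


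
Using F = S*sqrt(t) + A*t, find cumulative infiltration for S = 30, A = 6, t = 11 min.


F = S*sqrt(t) + A*t
F = 30*sqrt(11) + 6*11
F = 30*3.316625 + 66

165.4988 mm


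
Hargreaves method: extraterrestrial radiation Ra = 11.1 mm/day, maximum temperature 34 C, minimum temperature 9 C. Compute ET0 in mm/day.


Tmean = (Tmax + Tmin)/2 = (34 + 9)/2 = 21.5
ET0 = 0.0023 * 11.1 * (21.5 + 17.8) * sqrt(34 - 9)
ET0 = 0.0023 * 11.1 * 39.3 * 5.000000

5.0166 mm/day


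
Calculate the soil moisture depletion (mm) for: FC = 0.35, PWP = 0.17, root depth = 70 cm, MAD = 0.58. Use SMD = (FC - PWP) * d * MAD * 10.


SMD = (FC - PWP) * d * MAD * 10
SMD = (0.35 - 0.17) * 70 * 0.58 * 10
SMD = 0.1800 * 70 * 0.58 * 10

73.0800 mm


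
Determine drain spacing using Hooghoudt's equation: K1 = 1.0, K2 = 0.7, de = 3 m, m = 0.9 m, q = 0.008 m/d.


S^2 = 8*K2*de*m/q + 4*K1*m^2/q
S^2 = 8*0.7*3*0.9/0.008 + 4*1.0*0.9^2/0.008
S = sqrt(2295.0000)

47.9062 m


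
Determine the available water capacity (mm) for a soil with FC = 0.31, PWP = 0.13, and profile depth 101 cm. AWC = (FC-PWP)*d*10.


AWC = (FC - PWP) * d * 10
AWC = (0.31 - 0.13) * 101 * 10
AWC = 0.1800 * 101 * 10

181.8000 mm
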